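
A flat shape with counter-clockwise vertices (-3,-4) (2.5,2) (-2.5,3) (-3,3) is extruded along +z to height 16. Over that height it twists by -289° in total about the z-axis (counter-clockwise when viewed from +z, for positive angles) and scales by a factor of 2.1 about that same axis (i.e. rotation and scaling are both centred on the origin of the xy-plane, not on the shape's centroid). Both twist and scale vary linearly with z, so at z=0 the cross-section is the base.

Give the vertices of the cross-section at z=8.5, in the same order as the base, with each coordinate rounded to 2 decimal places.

t = z/height = 8.5/16 = 0.53125
s = 1 + (scale-1)·z/height = 1 + (2.1-1)·8.5/16 = 1.584375
θ = twist·z/height = -289°·8.5/16 = -153.5313° = -2.679626 rad
cos θ = -0.895178, sin θ = -0.445710 (intermediates below are computed at full precision and shown rounded to 5 d.p.)
v1: (-3,-4) → rotate → (0.90269,4.91784) → ×s → (1.43021,7.79170) → (1.43,7.79)
v2: (2.5,2) → rotate → (-1.34652,-2.90463) → ×s → (-2.13340,-4.60202) → (-2.13,-4.60)
v3: (-2.5,3) → rotate → (3.57507,-1.57126) → ×s → (5.66426,-2.48946) → (5.66,-2.49)
v4: (-3,3) → rotate → (4.02266,-1.34840) → ×s → (6.37340,-2.13638) → (6.37,-2.14)

Cross-section at z=8.5: (1.43,7.79) (-2.13,-4.60) (5.66,-2.49) (6.37,-2.14)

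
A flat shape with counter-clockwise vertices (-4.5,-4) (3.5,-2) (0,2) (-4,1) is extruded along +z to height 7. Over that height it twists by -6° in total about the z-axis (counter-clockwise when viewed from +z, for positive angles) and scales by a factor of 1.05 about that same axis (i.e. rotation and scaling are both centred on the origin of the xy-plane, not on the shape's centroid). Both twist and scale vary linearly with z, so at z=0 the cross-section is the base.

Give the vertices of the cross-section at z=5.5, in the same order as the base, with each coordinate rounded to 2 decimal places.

t = z/height = 5.5/7 = 0.785714
s = 1 + (scale-1)·z/height = 1 + (1.05-1)·5.5/7 = 1.039286
θ = twist·z/height = -6°·5.5/7 = -4.7143° = -0.082280 rad
cos θ = 0.996617, sin θ = -0.082187 (intermediates below are computed at full precision and shown rounded to 5 d.p.)
v1: (-4.5,-4) → rotate → (-4.81352,-3.61663) → ×s → (-5.00263,-3.75871) → (-5.00,-3.76)
v2: (3.5,-2) → rotate → (3.32379,-2.28089) → ×s → (3.45436,-2.37049) → (3.45,-2.37)
v3: (0,2) → rotate → (0.16437,1.99323) → ×s → (0.17083,2.07154) → (0.17,2.07)
v4: (-4,1) → rotate → (-3.90428,1.32536) → ×s → (-4.05766,1.37743) → (-4.06,1.38)

Cross-section at z=5.5: (-5.00,-3.76) (3.45,-2.37) (0.17,2.07) (-4.06,1.38)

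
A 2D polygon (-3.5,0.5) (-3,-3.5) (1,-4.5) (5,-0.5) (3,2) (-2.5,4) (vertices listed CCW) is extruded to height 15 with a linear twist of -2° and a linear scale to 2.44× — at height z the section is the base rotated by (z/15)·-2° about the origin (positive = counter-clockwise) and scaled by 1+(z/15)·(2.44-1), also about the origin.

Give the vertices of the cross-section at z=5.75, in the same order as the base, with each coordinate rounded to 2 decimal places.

Cross-section at z=5.75: (-5.42,0.85) (-4.73,-5.37) (1.46,-7.00) (7.75,-0.88) (4.70,3.04) (-3.80,6.26)

t = z/height = 5.75/15 = 0.383333
s = 1 + (scale-1)·z/height = 1 + (2.44-1)·5.75/15 = 1.552000
θ = twist·z/height = -2°·5.75/15 = -0.7667° = -0.013381 rad
cos θ = 0.999910, sin θ = -0.013380 (intermediates below are computed at full precision and shown rounded to 5 d.p.)
v1: (-3.5,0.5) → rotate → (-3.49300,0.54679) → ×s → (-5.42113,0.84861) → (-5.42,0.85)
v2: (-3,-3.5) → rotate → (-3.04656,-3.45955) → ×s → (-4.72827,-5.36921) → (-4.73,-5.37)
v3: (1,-4.5) → rotate → (0.93970,-4.51298) → ×s → (1.45841,-7.00414) → (1.46,-7.00)
v4: (5,-0.5) → rotate → (4.99286,-0.56686) → ×s → (7.74892,-0.87976) → (7.75,-0.88)
v5: (3,2) → rotate → (3.02649,1.95968) → ×s → (4.69712,3.04142) → (4.70,3.04)
v6: (-2.5,4) → rotate → (-2.44625,4.03309) → ×s → (-3.79659,6.25936) → (-3.80,6.26)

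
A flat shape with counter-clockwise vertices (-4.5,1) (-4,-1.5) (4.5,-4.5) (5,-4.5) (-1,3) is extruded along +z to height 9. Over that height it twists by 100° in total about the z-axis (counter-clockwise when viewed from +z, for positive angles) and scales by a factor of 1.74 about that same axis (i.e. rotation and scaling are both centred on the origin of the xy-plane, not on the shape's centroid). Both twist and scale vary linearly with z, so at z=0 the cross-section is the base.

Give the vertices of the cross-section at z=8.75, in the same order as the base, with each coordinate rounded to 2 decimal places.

Cross-section at z=8.75: (-0.73,-7.89) (3.42,-6.50) (6.70,8.65) (6.60,9.50) (-4.90,-2.35)

t = z/height = 8.75/9 = 0.972222
s = 1 + (scale-1)·z/height = 1 + (1.74-1)·8.75/9 = 1.719444
θ = twist·z/height = 100°·8.75/9 = 97.2222° = 1.696848 rad
cos θ = -0.125718, sin θ = 0.992066 (intermediates below are computed at full precision and shown rounded to 5 d.p.)
v1: (-4.5,1) → rotate → (-0.42633,-4.59002) → ×s → (-0.73306,-7.89228) → (-0.73,-7.89)
v2: (-4,-1.5) → rotate → (1.99097,-3.77969) → ×s → (3.42336,-6.49896) → (3.42,-6.50)
v3: (4.5,-4.5) → rotate → (3.89857,5.03003) → ×s → (6.70337,8.64885) → (6.70,8.65)
v4: (5,-4.5) → rotate → (3.83571,5.52606) → ×s → (6.59529,9.50176) → (6.60,9.50)
v5: (-1,3) → rotate → (-2.85048,-1.36922) → ×s → (-4.90124,-2.35430) → (-4.90,-2.35)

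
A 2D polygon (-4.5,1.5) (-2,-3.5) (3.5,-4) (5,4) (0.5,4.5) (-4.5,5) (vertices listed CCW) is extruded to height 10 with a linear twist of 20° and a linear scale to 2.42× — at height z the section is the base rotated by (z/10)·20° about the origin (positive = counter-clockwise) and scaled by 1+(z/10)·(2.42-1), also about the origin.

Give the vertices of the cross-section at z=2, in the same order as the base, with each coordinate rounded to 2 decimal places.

Cross-section at z=2: (-5.90,1.52) (-2.25,-4.66) (4.84,-4.81) (6.05,5.57) (0.24,5.81) (-6.21,6.00)

t = z/height = 2/10 = 0.2
s = 1 + (scale-1)·z/height = 1 + (2.42-1)·2/10 = 1.284000
θ = twist·z/height = 20°·2/10 = 4.0000° = 0.069813 rad
cos θ = 0.997564, sin θ = 0.069756 (intermediates below are computed at full precision and shown rounded to 5 d.p.)
v1: (-4.5,1.5) → rotate → (-4.59367,1.18244) → ×s → (-5.89828,1.51826) → (-5.90,1.52)
v2: (-2,-3.5) → rotate → (-1.75098,-3.63099) → ×s → (-2.24826,-4.66219) → (-2.25,-4.66)
v3: (3.5,-4) → rotate → (3.77050,-3.74611) → ×s → (4.84132,-4.81000) → (4.84,-4.81)
v4: (5,4) → rotate → (4.70879,4.33904) → ×s → (6.04609,5.57133) → (6.05,5.57)
v5: (0.5,4.5) → rotate → (0.18488,4.52392) → ×s → (0.23738,5.80871) → (0.24,5.81)
v6: (-4.5,5) → rotate → (-4.83782,4.67392) → ×s → (-6.21176,6.00131) → (-6.21,6.00)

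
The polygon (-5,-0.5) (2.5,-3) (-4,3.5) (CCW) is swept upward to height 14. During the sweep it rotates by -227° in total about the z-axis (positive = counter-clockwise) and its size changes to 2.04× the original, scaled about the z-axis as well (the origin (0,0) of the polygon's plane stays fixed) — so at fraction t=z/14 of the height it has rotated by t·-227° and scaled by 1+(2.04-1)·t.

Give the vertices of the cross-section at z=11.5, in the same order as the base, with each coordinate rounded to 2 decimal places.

t = z/height = 11.5/14 = 0.821429
s = 1 + (scale-1)·z/height = 1 + (2.04-1)·11.5/14 = 1.854286
θ = twist·z/height = -227°·11.5/14 = -186.4643° = -3.254416 rad
cos θ = -0.993642, sin θ = 0.112584 (intermediates below are computed at full precision and shown rounded to 5 d.p.)
v1: (-5,-0.5) → rotate → (5.02450,-0.06610) → ×s → (9.31686,-0.12256) → (9.32,-0.12)
v2: (2.5,-3) → rotate → (-2.14635,3.26239) → ×s → (-3.97995,6.04940) → (-3.98,6.05)
v3: (-4,3.5) → rotate → (3.58053,-3.92808) → ×s → (6.63932,-7.28379) → (6.64,-7.28)

Cross-section at z=11.5: (9.32,-0.12) (-3.98,6.05) (6.64,-7.28)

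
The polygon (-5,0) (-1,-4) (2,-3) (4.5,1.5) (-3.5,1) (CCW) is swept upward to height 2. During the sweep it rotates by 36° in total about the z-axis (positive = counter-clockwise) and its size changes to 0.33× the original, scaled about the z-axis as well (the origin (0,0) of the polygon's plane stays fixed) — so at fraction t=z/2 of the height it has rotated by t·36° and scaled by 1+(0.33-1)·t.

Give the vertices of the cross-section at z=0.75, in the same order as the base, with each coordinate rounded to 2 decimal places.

Cross-section at z=0.75: (-3.64,-0.87) (-0.03,-3.09) (1.98,-1.83) (3.01,1.88) (-2.72,0.12)

t = z/height = 0.75/2 = 0.375
s = 1 + (scale-1)·z/height = 1 + (0.33-1)·0.75/2 = 0.748750
θ = twist·z/height = 36°·0.75/2 = 13.5000° = 0.235619 rad
cos θ = 0.972370, sin θ = 0.233445 (intermediates below are computed at full precision and shown rounded to 5 d.p.)
v1: (-5,0) → rotate → (-4.86185,-1.16723) → ×s → (-3.64031,-0.87396) → (-3.64,-0.87)
v2: (-1,-4) → rotate → (-0.03859,-4.12293) → ×s → (-0.02889,-3.08704) → (-0.03,-3.09)
v3: (2,-3) → rotate → (2.64508,-2.45022) → ×s → (1.98050,-1.83460) → (1.98,-1.83)
v4: (4.5,1.5) → rotate → (4.02550,2.50906) → ×s → (3.01409,1.87866) → (3.01,1.88)
v5: (-3.5,1) → rotate → (-3.63674,0.15531) → ×s → (-2.72301,0.11629) → (-2.72,0.12)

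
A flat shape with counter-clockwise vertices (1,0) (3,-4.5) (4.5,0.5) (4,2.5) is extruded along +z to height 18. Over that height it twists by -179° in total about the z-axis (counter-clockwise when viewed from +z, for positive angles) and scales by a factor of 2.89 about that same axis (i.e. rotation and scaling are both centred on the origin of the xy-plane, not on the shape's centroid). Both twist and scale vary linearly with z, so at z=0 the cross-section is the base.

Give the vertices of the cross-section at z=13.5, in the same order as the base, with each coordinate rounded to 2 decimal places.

t = z/height = 13.5/18 = 0.75
s = 1 + (scale-1)·z/height = 1 + (2.89-1)·13.5/18 = 2.417500
θ = twist·z/height = -179°·13.5/18 = -134.2500° = -2.343105 rad
cos θ = -0.697790, sin θ = -0.716302 (intermediates below are computed at full precision and shown rounded to 5 d.p.)
v1: (1,0) → rotate → (-0.69779,-0.71630) → ×s → (-1.68691,-1.73166) → (-1.69,-1.73)
v2: (3,-4.5) → rotate → (-5.31673,0.99115) → ×s → (-12.85320,2.39611) → (-12.85,2.40)
v3: (4.5,0.5) → rotate → (-2.78191,-3.57225) → ×s → (-6.72526,-8.63592) → (-6.73,-8.64)
v4: (4,2.5) → rotate → (-1.00041,-4.60968) → ×s → (-2.41848,-11.14391) → (-2.42,-11.14)

Cross-section at z=13.5: (-1.69,-1.73) (-12.85,2.40) (-6.73,-8.64) (-2.42,-11.14)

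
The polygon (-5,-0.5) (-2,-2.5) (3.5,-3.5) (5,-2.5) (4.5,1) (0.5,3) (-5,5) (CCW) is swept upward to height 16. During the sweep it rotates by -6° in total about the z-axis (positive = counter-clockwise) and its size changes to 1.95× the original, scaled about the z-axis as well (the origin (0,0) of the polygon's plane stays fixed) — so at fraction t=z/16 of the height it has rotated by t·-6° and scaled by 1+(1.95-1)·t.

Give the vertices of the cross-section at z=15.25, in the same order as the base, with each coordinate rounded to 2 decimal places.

t = z/height = 15.25/16 = 0.953125
s = 1 + (scale-1)·z/height = 1 + (1.95-1)·15.25/16 = 1.905469
θ = twist·z/height = -6°·15.25/16 = -5.7188° = -0.099811 rad
cos θ = 0.995023, sin θ = -0.099645 (intermediates below are computed at full precision and shown rounded to 5 d.p.)
v1: (-5,-0.5) → rotate → (-5.02494,0.00072) → ×s → (-9.57486,0.00136) → (-9.57,0.00)
v2: (-2,-2.5) → rotate → (-2.23916,-2.28827) → ×s → (-4.26665,-4.36022) → (-4.27,-4.36)
v3: (3.5,-3.5) → rotate → (3.13382,-3.83134) → ×s → (5.97140,-7.30050) → (5.97,-7.30)
v4: (5,-2.5) → rotate → (4.72600,-2.98578) → ×s → (9.00525,-5.68932) → (9.01,-5.69)
v5: (4.5,1) → rotate → (4.57725,0.54662) → ×s → (8.72180,1.04157) → (8.72,1.04)
v6: (0.5,3) → rotate → (0.79645,2.93525) → ×s → (1.51761,5.59302) → (1.52,5.59)
v7: (-5,5) → rotate → (-4.47689,5.47334) → ×s → (-8.53057,10.42928) → (-8.53,10.43)

Cross-section at z=15.25: (-9.57,0.00) (-4.27,-4.36) (5.97,-7.30) (9.01,-5.69) (8.72,1.04) (1.52,5.59) (-8.53,10.43)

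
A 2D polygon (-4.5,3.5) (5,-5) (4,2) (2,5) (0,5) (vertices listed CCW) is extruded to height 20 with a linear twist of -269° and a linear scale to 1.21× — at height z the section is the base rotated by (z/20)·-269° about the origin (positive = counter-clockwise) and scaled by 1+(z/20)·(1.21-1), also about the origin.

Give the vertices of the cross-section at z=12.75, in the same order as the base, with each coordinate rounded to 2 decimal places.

t = z/height = 12.75/20 = 0.6375
s = 1 + (scale-1)·z/height = 1 + (1.21-1)·12.75/20 = 1.133875
θ = twist·z/height = -269°·12.75/20 = -171.4875° = -2.993022 rad
cos θ = -0.988984, sin θ = -0.148025 (intermediates below are computed at full precision and shown rounded to 5 d.p.)
v1: (-4.5,3.5) → rotate → (4.96851,-2.79533) → ×s → (5.63367,-3.16955) → (5.63,-3.17)
v2: (5,-5) → rotate → (-5.68504,4.20479) → ×s → (-6.44613,4.76771) → (-6.45,4.77)
v3: (4,2) → rotate → (-3.65988,-2.57007) → ×s → (-4.14985,-2.91414) → (-4.15,-2.91)
v4: (2,5) → rotate → (-1.23784,-5.24097) → ×s → (-1.40356,-5.94260) → (-1.40,-5.94)
v5: (0,5) → rotate → (0.74013,-4.94492) → ×s → (0.83921,-5.60692) → (0.84,-5.61)

Cross-section at z=12.75: (5.63,-3.17) (-6.45,4.77) (-4.15,-2.91) (-1.40,-5.94) (0.84,-5.61)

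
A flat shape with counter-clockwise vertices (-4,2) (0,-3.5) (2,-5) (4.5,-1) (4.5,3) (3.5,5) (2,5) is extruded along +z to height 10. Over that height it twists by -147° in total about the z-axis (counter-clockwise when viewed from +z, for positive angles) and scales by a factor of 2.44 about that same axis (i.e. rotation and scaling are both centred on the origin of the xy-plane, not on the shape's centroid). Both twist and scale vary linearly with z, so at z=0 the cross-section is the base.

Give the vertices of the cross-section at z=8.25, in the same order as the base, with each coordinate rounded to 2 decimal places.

Cross-section at z=8.25: (8.28,5.21) (-6.55,3.98) (-11.62,1.94) (-6.98,-7.28) (0.50,-11.82) (5.37,-12.22) (7.08,-9.42)

t = z/height = 8.25/10 = 0.825
s = 1 + (scale-1)·z/height = 1 + (2.44-1)·8.25/10 = 2.188000
θ = twist·z/height = -147°·8.25/10 = -121.2750° = -2.116648 rad
cos θ = -0.519146, sin θ = -0.854685 (intermediates below are computed at full precision and shown rounded to 5 d.p.)
v1: (-4,2) → rotate → (3.78596,2.38045) → ×s → (8.28367,5.20842) → (8.28,5.21)
v2: (0,-3.5) → rotate → (-2.99140,1.81701) → ×s → (-6.54518,3.97562) → (-6.55,3.98)
v3: (2,-5) → rotate → (-5.31172,0.88636) → ×s → (-11.62204,1.93936) → (-11.62,1.94)
v4: (4.5,-1) → rotate → (-3.19084,-3.32694) → ×s → (-6.98157,-7.27934) → (-6.98,-7.28)
v5: (4.5,3) → rotate → (0.22790,-5.40352) → ×s → (0.49864,-11.82291) → (0.50,-11.82)
v6: (3.5,5) → rotate → (2.45642,-5.58713) → ×s → (5.37464,-12.22464) → (5.37,-12.22)
v7: (2,5) → rotate → (3.23513,-4.30510) → ×s → (7.07847,-9.41956) → (7.08,-9.42)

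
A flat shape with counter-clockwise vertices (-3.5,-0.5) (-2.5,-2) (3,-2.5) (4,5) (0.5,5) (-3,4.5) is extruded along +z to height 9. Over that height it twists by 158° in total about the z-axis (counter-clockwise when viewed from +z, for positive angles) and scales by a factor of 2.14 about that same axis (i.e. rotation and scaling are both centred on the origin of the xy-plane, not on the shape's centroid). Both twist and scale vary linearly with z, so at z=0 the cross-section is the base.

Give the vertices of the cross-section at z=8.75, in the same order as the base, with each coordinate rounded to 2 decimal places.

t = z/height = 8.75/9 = 0.972222
s = 1 + (scale-1)·z/height = 1 + (2.14-1)·8.75/9 = 2.108333
θ = twist·z/height = 158°·8.75/9 = 153.6111° = 2.681020 rad
cos θ = -0.895798, sin θ = 0.444461 (intermediates below are computed at full precision and shown rounded to 5 d.p.)
v1: (-3.5,-0.5) → rotate → (3.35752,-1.10772) → ×s → (7.07878,-2.33543) → (7.08,-2.34)
v2: (-2.5,-2) → rotate → (3.12842,0.68044) → ×s → (6.59575,1.43460) → (6.60,1.43)
v3: (3,-2.5) → rotate → (-1.57624,3.57288) → ×s → (-3.32324,7.53282) → (-3.32,7.53)
v4: (4,5) → rotate → (-5.80550,-2.70114) → ×s → (-12.23993,-5.69491) → (-12.24,-5.69)
v5: (0.5,5) → rotate → (-2.67021,-4.25676) → ×s → (-5.62969,-8.97467) → (-5.63,-8.97)
v6: (-3,4.5) → rotate → (0.68732,-5.36448) → ×s → (1.44909,-11.31010) → (1.45,-11.31)

Cross-section at z=8.75: (7.08,-2.34) (6.60,1.43) (-3.32,7.53) (-12.24,-5.69) (-5.63,-8.97) (1.45,-11.31)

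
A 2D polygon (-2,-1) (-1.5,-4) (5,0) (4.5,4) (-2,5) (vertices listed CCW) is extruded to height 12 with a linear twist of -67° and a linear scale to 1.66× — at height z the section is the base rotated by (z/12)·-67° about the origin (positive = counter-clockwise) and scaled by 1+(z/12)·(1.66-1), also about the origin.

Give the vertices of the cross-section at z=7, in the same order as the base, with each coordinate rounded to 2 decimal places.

Cross-section at z=7: (-3.02,0.67) (-5.11,-2.99) (5.38,-4.37) (8.33,0.37) (2.22,7.12)

t = z/height = 7/12 = 0.583333
s = 1 + (scale-1)·z/height = 1 + (1.66-1)·7/12 = 1.385000
θ = twist·z/height = -67°·7/12 = -39.0833° = -0.682133 rad
cos θ = 0.776230, sin θ = -0.630450 (intermediates below are computed at full precision and shown rounded to 5 d.p.)
v1: (-2,-1) → rotate → (-2.18291,0.48467) → ×s → (-3.02333,0.67127) → (-3.02,0.67)
v2: (-1.5,-4) → rotate → (-3.68614,-2.15924) → ×s → (-5.10531,-2.99055) → (-5.11,-2.99)
v3: (5,0) → rotate → (3.88115,-3.15225) → ×s → (5.37539,-4.36587) → (5.38,-4.37)
v4: (4.5,4) → rotate → (6.01483,0.26789) → ×s → (8.33055,0.37103) → (8.33,0.37)
v5: (-2,5) → rotate → (1.59979,5.14205) → ×s → (2.21571,7.12174) → (2.22,7.12)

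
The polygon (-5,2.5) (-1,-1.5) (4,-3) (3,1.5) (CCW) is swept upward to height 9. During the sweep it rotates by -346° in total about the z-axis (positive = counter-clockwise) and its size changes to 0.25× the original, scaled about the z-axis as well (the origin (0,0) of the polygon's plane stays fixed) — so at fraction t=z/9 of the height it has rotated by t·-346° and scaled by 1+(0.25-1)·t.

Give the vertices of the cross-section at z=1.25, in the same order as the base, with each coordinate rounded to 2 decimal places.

Cross-section at z=1.25: (-1.33,4.83) (-1.60,-0.23) (0.40,-4.46) (2.80,-1.10)

t = z/height = 1.25/9 = 0.138889
s = 1 + (scale-1)·z/height = 1 + (0.25-1)·1.25/9 = 0.895833
θ = twist·z/height = -346°·1.25/9 = -48.0556° = -0.838728 rad
cos θ = 0.668410, sin θ = -0.743793 (intermediates below are computed at full precision and shown rounded to 5 d.p.)
v1: (-5,2.5) → rotate → (-1.48257,5.38999) → ×s → (-1.32813,4.82853) → (-1.33,4.83)
v2: (-1,-1.5) → rotate → (-1.78410,-0.25882) → ×s → (-1.59826,-0.23186) → (-1.60,-0.23)
v3: (4,-3) → rotate → (0.44226,-4.98040) → ×s → (0.39619,-4.46161) → (0.40,-4.46)
v4: (3,1.5) → rotate → (3.12092,-1.22877) → ×s → (2.79582,-1.10077) → (2.80,-1.10)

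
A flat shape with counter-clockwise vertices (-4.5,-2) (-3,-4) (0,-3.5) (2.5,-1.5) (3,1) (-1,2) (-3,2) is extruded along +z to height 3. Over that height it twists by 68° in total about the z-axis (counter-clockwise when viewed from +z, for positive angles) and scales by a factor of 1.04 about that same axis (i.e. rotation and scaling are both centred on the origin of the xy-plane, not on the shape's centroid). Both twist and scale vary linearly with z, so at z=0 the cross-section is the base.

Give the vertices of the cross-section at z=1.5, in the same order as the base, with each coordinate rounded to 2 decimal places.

Cross-section at z=1.5: (-2.66,-4.26) (-0.26,-5.09) (2.00,-2.96) (2.97,0.16) (1.97,2.56) (-1.99,1.12) (-3.68,-0.02)

t = z/height = 1.5/3 = 0.5
s = 1 + (scale-1)·z/height = 1 + (1.04-1)·1.5/3 = 1.020000
θ = twist·z/height = 68°·1.5/3 = 34.0000° = 0.593412 rad
cos θ = 0.829038, sin θ = 0.559193 (intermediates below are computed at full precision and shown rounded to 5 d.p.)
v1: (-4.5,-2) → rotate → (-2.61228,-4.17444) → ×s → (-2.66453,-4.25793) → (-2.66,-4.26)
v2: (-3,-4) → rotate → (-0.25034,-4.99373) → ×s → (-0.25535,-5.09360) → (-0.26,-5.09)
v3: (0,-3.5) → rotate → (1.95718,-2.90163) → ×s → (1.99632,-2.95966) → (2.00,-2.96)
v4: (2.5,-1.5) → rotate → (2.91138,0.15443) → ×s → (2.96961,0.15751) → (2.97,0.16)
v5: (3,1) → rotate → (1.92792,2.50662) → ×s → (1.96648,2.55675) → (1.97,2.56)
v6: (-1,2) → rotate → (-1.94742,1.09888) → ×s → (-1.98637,1.12086) → (-1.99,1.12)
v7: (-3,2) → rotate → (-3.60550,-0.01950) → ×s → (-3.67761,-0.01989) → (-3.68,-0.02)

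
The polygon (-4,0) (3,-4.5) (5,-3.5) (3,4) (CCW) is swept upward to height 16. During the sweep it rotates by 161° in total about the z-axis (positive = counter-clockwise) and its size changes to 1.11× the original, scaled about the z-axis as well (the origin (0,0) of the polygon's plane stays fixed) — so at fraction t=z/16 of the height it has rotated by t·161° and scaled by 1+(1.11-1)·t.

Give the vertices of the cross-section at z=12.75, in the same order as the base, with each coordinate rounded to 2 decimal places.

t = z/height = 12.75/16 = 0.796875
s = 1 + (scale-1)·z/height = 1 + (1.11-1)·12.75/16 = 1.087656
θ = twist·z/height = 161°·12.75/16 = 128.2969° = 2.239203 rad
cos θ = -0.619736, sin θ = 0.784810 (intermediates below are computed at full precision and shown rounded to 5 d.p.)
v1: (-4,0) → rotate → (2.47894,-3.13924) → ×s → (2.69624,-3.41441) → (2.70,-3.41)
v2: (3,-4.5) → rotate → (1.67244,5.14324) → ×s → (1.81904,5.59408) → (1.82,5.59)
v3: (5,-3.5) → rotate → (-0.35185,6.09313) → ×s → (-0.38269,6.62723) → (-0.38,6.63)
v4: (3,4) → rotate → (-4.99845,-0.12451) → ×s → (-5.43659,-0.13543) → (-5.44,-0.14)

Cross-section at z=12.75: (2.70,-3.41) (1.82,5.59) (-0.38,6.63) (-5.44,-0.14)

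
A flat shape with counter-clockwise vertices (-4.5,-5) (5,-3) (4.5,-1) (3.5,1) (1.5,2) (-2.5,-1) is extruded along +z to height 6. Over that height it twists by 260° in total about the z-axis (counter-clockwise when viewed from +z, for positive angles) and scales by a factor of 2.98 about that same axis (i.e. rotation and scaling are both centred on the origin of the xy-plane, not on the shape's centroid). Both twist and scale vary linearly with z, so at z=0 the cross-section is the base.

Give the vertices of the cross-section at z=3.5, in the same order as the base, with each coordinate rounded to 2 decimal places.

t = z/height = 3.5/6 = 0.583333
s = 1 + (scale-1)·z/height = 1 + (2.98-1)·3.5/6 = 2.155000
θ = twist·z/height = 260°·3.5/6 = 151.6667° = 2.647083 rad
cos θ = -0.880201, sin θ = 0.474600 (intermediates below are computed at full precision and shown rounded to 5 d.p.)
v1: (-4.5,-5) → rotate → (6.33391,2.26531) → ×s → (13.64957,4.88173) → (13.65,4.88)
v2: (5,-3) → rotate → (-2.97721,5.01361) → ×s → (-6.41588,10.80432) → (-6.42,10.80)
v3: (4.5,-1) → rotate → (-3.48631,3.01590) → ×s → (-7.51299,6.49927) → (-7.51,6.50)
v4: (3.5,1) → rotate → (-3.55531,0.78090) → ×s → (-7.66168,1.68284) → (-7.66,1.68)
v5: (1.5,2) → rotate → (-2.26950,-1.04850) → ×s → (-4.89078,-2.25952) → (-4.89,-2.26)
v6: (-2.5,-1) → rotate → (2.67510,-0.30630) → ×s → (5.76485,-0.66008) → (5.76,-0.66)

Cross-section at z=3.5: (13.65,4.88) (-6.42,10.80) (-7.51,6.50) (-7.66,1.68) (-4.89,-2.26) (5.76,-0.66)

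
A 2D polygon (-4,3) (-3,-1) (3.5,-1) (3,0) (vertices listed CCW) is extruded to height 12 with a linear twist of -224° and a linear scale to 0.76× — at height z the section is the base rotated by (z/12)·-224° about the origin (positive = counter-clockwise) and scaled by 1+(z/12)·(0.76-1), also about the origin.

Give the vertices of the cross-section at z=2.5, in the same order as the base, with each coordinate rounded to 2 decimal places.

t = z/height = 2.5/12 = 0.208333
s = 1 + (scale-1)·z/height = 1 + (0.76-1)·2.5/12 = 0.950000
θ = twist·z/height = -224°·2.5/12 = -46.6667° = -0.814487 rad
cos θ = 0.686242, sin θ = -0.727374 (intermediates below are computed at full precision and shown rounded to 5 d.p.)
v1: (-4,3) → rotate → (-0.56285,4.96822) → ×s → (-0.53470,4.71981) → (-0.53,4.72)
v2: (-3,-1) → rotate → (-2.78610,1.49588) → ×s → (-2.64679,1.42109) → (-2.65,1.42)
v3: (3.5,-1) → rotate → (1.67447,-3.23205) → ×s → (1.59075,-3.07045) → (1.59,-3.07)
v4: (3,0) → rotate → (2.05872,-2.18212) → ×s → (1.95579,-2.07301) → (1.96,-2.07)

Cross-section at z=2.5: (-0.53,4.72) (-2.65,1.42) (1.59,-3.07) (1.96,-2.07)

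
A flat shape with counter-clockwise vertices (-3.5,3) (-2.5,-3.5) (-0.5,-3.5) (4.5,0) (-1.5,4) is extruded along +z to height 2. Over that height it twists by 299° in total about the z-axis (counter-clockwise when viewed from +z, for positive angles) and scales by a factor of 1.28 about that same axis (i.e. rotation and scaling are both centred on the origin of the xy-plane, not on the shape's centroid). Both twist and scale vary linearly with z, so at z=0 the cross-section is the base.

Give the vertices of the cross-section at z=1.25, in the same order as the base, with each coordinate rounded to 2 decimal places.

Cross-section at z=1.25: (4.50,-3.01) (2.42,4.43) (0.09,4.15) (-5.25,-0.63) (2.31,-4.46)

t = z/height = 1.25/2 = 0.625
s = 1 + (scale-1)·z/height = 1 + (1.28-1)·1.25/2 = 1.175000
θ = twist·z/height = 299°·1.25/2 = 186.8750° = 3.261584 rad
cos θ = -0.992810, sin θ = -0.119704 (intermediates below are computed at full precision and shown rounded to 5 d.p.)
v1: (-3.5,3) → rotate → (3.83394,-2.55947) → ×s → (4.50489,-3.00737) → (4.50,-3.01)
v2: (-2.5,-3.5) → rotate → (2.06306,3.77409) → ×s → (2.42410,4.43456) → (2.42,4.43)
v3: (-0.5,-3.5) → rotate → (0.07744,3.53469) → ×s → (0.09099,4.15326) → (0.09,4.15)
v4: (4.5,0) → rotate → (-4.46764,-0.53867) → ×s → (-5.24948,-0.63293) → (-5.25,-0.63)
v5: (-1.5,4) → rotate → (1.96803,-3.79168) → ×s → (2.31243,-4.45523) → (2.31,-4.46)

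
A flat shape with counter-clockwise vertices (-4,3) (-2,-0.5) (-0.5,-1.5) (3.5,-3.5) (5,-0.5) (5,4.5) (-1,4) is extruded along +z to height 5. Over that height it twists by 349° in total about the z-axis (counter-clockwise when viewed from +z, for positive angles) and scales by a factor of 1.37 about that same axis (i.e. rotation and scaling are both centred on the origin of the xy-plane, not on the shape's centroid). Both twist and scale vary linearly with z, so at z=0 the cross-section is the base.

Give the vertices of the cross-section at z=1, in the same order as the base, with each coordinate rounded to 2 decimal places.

Cross-section at z=1: (-4.51,-2.92) (-0.24,-2.20) (1.33,-1.06) (4.83,2.23) (2.36,4.85) (-2.68,6.71) (-4.40,0.48)

t = z/height = 1/5 = 0.2
s = 1 + (scale-1)·z/height = 1 + (1.37-1)·1/5 = 1.074000
θ = twist·z/height = 349°·1/5 = 69.8000° = 1.218240 rad
cos θ = 0.345298, sin θ = 0.938493 (intermediates below are computed at full precision and shown rounded to 5 d.p.)
v1: (-4,3) → rotate → (-4.19667,-2.71808) → ×s → (-4.50723,-2.91922) → (-4.51,-2.92)
v2: (-2,-0.5) → rotate → (-0.22135,-2.04964) → ×s → (-0.23773,-2.20131) → (-0.24,-2.20)
v3: (-0.5,-1.5) → rotate → (1.23509,-0.98719) → ×s → (1.32649,-1.06025) → (1.33,-1.06)
v4: (3.5,-3.5) → rotate → (4.49327,2.07618) → ×s → (4.82577,2.22982) → (4.83,2.23)
v5: (5,-0.5) → rotate → (2.19574,4.51982) → ×s → (2.35822,4.85428) → (2.36,4.85)
v6: (5,4.5) → rotate → (-2.49673,6.24631) → ×s → (-2.68149,6.70853) → (-2.68,6.71)
v7: (-1,4) → rotate → (-4.09927,0.44270) → ×s → (-4.40262,0.47546) → (-4.40,0.48)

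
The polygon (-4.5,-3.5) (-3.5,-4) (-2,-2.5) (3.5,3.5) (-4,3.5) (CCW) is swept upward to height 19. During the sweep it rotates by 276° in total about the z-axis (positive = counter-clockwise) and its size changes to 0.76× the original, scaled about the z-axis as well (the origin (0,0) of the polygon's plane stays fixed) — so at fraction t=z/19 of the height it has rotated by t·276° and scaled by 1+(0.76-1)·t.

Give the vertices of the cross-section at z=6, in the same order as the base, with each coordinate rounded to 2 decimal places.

Cross-section at z=6: (3.02,-4.31) (3.53,-3.41) (2.22,-1.96) (-3.07,3.39) (-3.41,-3.53)

t = z/height = 6/19 = 0.315789
s = 1 + (scale-1)·z/height = 1 + (0.76-1)·6/19 = 0.924211
θ = twist·z/height = 276°·6/19 = 87.1579° = 1.521192 rad
cos θ = 0.049584, sin θ = 0.998770 (intermediates below are computed at full precision and shown rounded to 5 d.p.)
v1: (-4.5,-3.5) → rotate → (3.27257,-4.66801) → ×s → (3.02454,-4.31422) → (3.02,-4.31)
v2: (-3.5,-4) → rotate → (3.82154,-3.69403) → ×s → (3.53190,-3.41406) → (3.53,-3.41)
v3: (-2,-2.5) → rotate → (2.39776,-2.12150) → ×s → (2.21603,-1.96071) → (2.22,-1.96)
v4: (3.5,3.5) → rotate → (-3.32215,3.66924) → ×s → (-3.07037,3.39115) → (-3.07,3.39)
v5: (-4,3.5) → rotate → (-3.69403,-3.82154) → ×s → (-3.41406,-3.53190) → (-3.41,-3.53)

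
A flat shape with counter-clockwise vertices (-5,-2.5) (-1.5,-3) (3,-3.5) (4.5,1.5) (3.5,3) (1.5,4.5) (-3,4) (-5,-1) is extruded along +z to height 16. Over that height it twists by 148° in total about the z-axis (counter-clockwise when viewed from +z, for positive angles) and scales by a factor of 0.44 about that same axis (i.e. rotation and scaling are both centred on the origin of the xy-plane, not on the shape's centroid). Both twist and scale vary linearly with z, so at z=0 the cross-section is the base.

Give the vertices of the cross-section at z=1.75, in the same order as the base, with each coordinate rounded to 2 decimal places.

t = z/height = 1.75/16 = 0.109375
s = 1 + (scale-1)·z/height = 1 + (0.44-1)·1.75/16 = 0.938750
θ = twist·z/height = 148°·1.75/16 = 16.1875° = 0.282525 rad
cos θ = 0.960355, sin θ = 0.278782 (intermediates below are computed at full precision and shown rounded to 5 d.p.)
v1: (-5,-2.5) → rotate → (-4.10482,-3.79479) → ×s → (-3.85340,-3.56236) → (-3.85,-3.56)
v2: (-1.5,-3) → rotate → (-0.60419,-3.29924) → ×s → (-0.56718,-3.09716) → (-0.57,-3.10)
v3: (3,-3.5) → rotate → (3.85680,-2.52490) → ×s → (3.62057,-2.37025) → (3.62,-2.37)
v4: (4.5,1.5) → rotate → (3.90342,2.69505) → ×s → (3.66434,2.52998) → (3.66,2.53)
v5: (3.5,3) → rotate → (2.52490,3.85680) → ×s → (2.37025,3.62057) → (2.37,3.62)
v6: (1.5,4.5) → rotate → (0.18601,4.73977) → ×s → (0.17462,4.44946) → (0.17,4.45)
v7: (-3,4) → rotate → (-3.99619,3.00507) → ×s → (-3.75142,2.82101) → (-3.75,2.82)
v8: (-5,-1) → rotate → (-4.52299,-2.35426) → ×s → (-4.24596,-2.21006) → (-4.25,-2.21)

Cross-section at z=1.75: (-3.85,-3.56) (-0.57,-3.10) (3.62,-2.37) (3.66,2.53) (2.37,3.62) (0.17,4.45) (-3.75,2.82) (-4.25,-2.21)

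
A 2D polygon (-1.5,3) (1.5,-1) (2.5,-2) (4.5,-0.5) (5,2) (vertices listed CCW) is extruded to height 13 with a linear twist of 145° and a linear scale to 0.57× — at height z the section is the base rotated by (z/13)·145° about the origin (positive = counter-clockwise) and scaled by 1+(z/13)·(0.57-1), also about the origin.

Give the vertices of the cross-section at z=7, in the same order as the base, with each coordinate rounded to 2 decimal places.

t = z/height = 7/13 = 0.538462
s = 1 + (scale-1)·z/height = 1 + (0.57-1)·7/13 = 0.768462
θ = twist·z/height = 145°·7/13 = 78.0769° = 1.362699 rad
cos θ = 0.206598, sin θ = 0.978426 (intermediates below are computed at full precision and shown rounded to 5 d.p.)
v1: (-1.5,3) → rotate → (-3.24517,-0.84784) → ×s → (-2.49379,-0.65154) → (-2.49,-0.65)
v2: (1.5,-1) → rotate → (1.28832,1.26104) → ×s → (0.99003,0.96906) → (0.99,0.97)
v3: (2.5,-2) → rotate → (2.47335,2.03287) → ×s → (1.90067,1.56218) → (1.90,1.56)
v4: (4.5,-0.5) → rotate → (1.41891,4.29962) → ×s → (1.09037,3.30409) → (1.09,3.30)
v5: (5,2) → rotate → (-0.92386,5.30533) → ×s → (-0.70995,4.07694) → (-0.71,4.08)

Cross-section at z=7: (-2.49,-0.65) (0.99,0.97) (1.90,1.56) (1.09,3.30) (-0.71,4.08)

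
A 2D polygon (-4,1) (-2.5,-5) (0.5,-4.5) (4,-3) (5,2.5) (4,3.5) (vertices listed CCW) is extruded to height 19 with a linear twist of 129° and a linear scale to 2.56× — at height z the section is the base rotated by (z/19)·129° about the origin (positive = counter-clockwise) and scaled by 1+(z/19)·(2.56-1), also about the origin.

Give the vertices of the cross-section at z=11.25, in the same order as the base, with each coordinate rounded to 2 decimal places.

Cross-section at z=11.25: (-3.68,-7.03) (8.22,-6.94) (8.64,-1.10) (7.42,6.12) (-2.41,10.48) (-4.73,9.06)

t = z/height = 11.25/19 = 0.592105
s = 1 + (scale-1)·z/height = 1 + (2.56-1)·11.25/19 = 1.923684
θ = twist·z/height = 129°·11.25/19 = 76.3816° = 1.333110 rad
cos θ = 0.235455, sin θ = 0.971885 (intermediates below are computed at full precision and shown rounded to 5 d.p.)
v1: (-4,1) → rotate → (-1.91370,-3.65209) → ×s → (-3.68136,-7.02546) → (-3.68,-7.03)
v2: (-2.5,-5) → rotate → (4.27079,-3.60699) → ×s → (8.21565,-6.93870) → (8.22,-6.94)
v3: (0.5,-4.5) → rotate → (4.49121,-0.57360) → ×s → (8.63967,-1.10343) → (8.64,-1.10)
v4: (4,-3) → rotate → (3.85747,3.18118) → ×s → (7.42056,6.11958) → (7.42,6.12)
v5: (5,2.5) → rotate → (-1.25244,5.44806) → ×s → (-2.40930,10.48035) → (-2.41,10.48)
v6: (4,3.5) → rotate → (-2.45978,4.71163) → ×s → (-4.73184,9.06369) → (-4.73,9.06)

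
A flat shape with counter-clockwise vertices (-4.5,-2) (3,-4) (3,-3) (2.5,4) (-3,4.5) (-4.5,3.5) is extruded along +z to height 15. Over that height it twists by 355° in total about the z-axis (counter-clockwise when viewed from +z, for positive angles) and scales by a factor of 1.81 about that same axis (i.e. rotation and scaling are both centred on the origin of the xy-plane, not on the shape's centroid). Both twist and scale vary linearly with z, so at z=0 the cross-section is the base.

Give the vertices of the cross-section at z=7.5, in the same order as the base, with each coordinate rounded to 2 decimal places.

t = z/height = 7.5/15 = 0.5
s = 1 + (scale-1)·z/height = 1 + (1.81-1)·7.5/15 = 1.405000
θ = twist·z/height = 355°·7.5/15 = 177.5000° = 3.097959 rad
cos θ = -0.999048, sin θ = 0.043619 (intermediates below are computed at full precision and shown rounded to 5 d.p.)
v1: (-4.5,-2) → rotate → (4.58296,1.80181) → ×s → (6.43905,2.53154) → (6.44,2.53)
v2: (3,-4) → rotate → (-2.82267,4.12705) → ×s → (-3.96585,5.79851) → (-3.97,5.80)
v3: (3,-3) → rotate → (-2.86629,3.12800) → ×s → (-4.02713,4.39484) → (-4.03,4.39)
v4: (2.5,4) → rotate → (-2.67210,-3.88714) → ×s → (-3.75430,-5.46144) → (-3.75,-5.46)
v5: (-3,4.5) → rotate → (2.80086,-4.62658) → ×s → (3.93520,-6.50034) → (3.94,-6.50)
v6: (-4.5,3.5) → rotate → (4.34305,-3.69296) → ×s → (6.10198,-5.18860) → (6.10,-5.19)

Cross-section at z=7.5: (6.44,2.53) (-3.97,5.80) (-4.03,4.39) (-3.75,-5.46) (3.94,-6.50) (6.10,-5.19)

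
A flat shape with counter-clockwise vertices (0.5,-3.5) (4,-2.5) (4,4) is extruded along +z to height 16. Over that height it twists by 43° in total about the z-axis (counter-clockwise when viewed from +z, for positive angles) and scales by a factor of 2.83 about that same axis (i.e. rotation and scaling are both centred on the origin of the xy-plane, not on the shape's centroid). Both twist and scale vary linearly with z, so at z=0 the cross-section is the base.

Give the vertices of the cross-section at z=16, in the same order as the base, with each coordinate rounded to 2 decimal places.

Cross-section at z=16: (7.79,-6.28) (13.10,2.55) (0.56,16.00)

t = z/height = 16/16 = 1
s = 1 + (scale-1)·z/height = 1 + (2.83-1)·16/16 = 2.830000
θ = twist·z/height = 43°·16/16 = 43.0000° = 0.750492 rad
cos θ = 0.731354, sin θ = 0.681998 (intermediates below are computed at full precision and shown rounded to 5 d.p.)
v1: (0.5,-3.5) → rotate → (2.75267,-2.21874) → ×s → (7.79006,-6.27903) → (7.79,-6.28)
v2: (4,-2.5) → rotate → (4.63041,0.89961) → ×s → (13.10406,2.54589) → (13.10,2.55)
v3: (4,4) → rotate → (0.19742,5.65341) → ×s → (0.55870,15.99915) → (0.56,16.00)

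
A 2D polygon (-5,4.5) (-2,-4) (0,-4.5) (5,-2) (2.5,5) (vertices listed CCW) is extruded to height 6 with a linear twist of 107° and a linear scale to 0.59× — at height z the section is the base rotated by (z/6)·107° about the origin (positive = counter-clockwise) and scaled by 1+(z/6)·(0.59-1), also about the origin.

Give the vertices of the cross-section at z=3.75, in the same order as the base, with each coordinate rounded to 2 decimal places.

Cross-section at z=3.75: (-4.54,-2.11) (2.15,-2.54) (3.08,-1.31) (2.83,2.84) (-2.69,3.17)

t = z/height = 3.75/6 = 0.625
s = 1 + (scale-1)·z/height = 1 + (0.59-1)·3.75/6 = 0.743750
θ = twist·z/height = 107°·3.75/6 = 66.8750° = 1.167189 rad
cos θ = 0.392738, sin θ = 0.919650 (intermediates below are computed at full precision and shown rounded to 5 d.p.)
v1: (-5,4.5) → rotate → (-6.10212,-2.83093) → ×s → (-4.53845,-2.10550) → (-4.54,-2.11)
v2: (-2,-4) → rotate → (2.89312,-3.41025) → ×s → (2.15176,-2.53638) → (2.15,-2.54)
v3: (0,-4.5) → rotate → (4.13843,-1.76732) → ×s → (3.07795,-1.31445) → (3.08,-1.31)
v4: (5,-2) → rotate → (3.80299,3.81277) → ×s → (2.82848,2.83575) → (2.83,2.84)
v5: (2.5,5) → rotate → (-3.61641,4.26282) → ×s → (-2.68970,3.17047) → (-2.69,3.17)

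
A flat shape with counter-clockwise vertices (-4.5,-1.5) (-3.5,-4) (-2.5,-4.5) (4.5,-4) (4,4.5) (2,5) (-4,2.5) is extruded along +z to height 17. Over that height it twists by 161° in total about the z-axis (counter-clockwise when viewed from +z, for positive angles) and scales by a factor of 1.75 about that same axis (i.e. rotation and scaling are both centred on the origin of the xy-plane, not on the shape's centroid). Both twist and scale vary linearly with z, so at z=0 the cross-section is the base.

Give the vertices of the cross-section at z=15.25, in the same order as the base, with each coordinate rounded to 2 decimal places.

Cross-section at z=15.25: (7.58,-2.34) (8.65,2.04) (7.78,3.69) (-2.23,9.82) (-9.82,-2.23) (-7.59,-4.86) (3.01,-7.29)

t = z/height = 15.25/17 = 0.897059
s = 1 + (scale-1)·z/height = 1 + (1.75-1)·15.25/17 = 1.672794
θ = twist·z/height = 161°·15.25/17 = 144.4265° = 2.520717 rad
cos θ = -0.813370, sin θ = 0.581747 (intermediates below are computed at full precision and shown rounded to 5 d.p.)
v1: (-4.5,-1.5) → rotate → (4.53278,-1.39781) → ×s → (7.58241,-2.33825) → (7.58,-2.34)
v2: (-3.5,-4) → rotate → (5.17378,1.21736) → ×s → (8.65467,2.03640) → (8.65,2.04)
v3: (-2.5,-4.5) → rotate → (4.65129,2.20580) → ×s → (7.78065,3.68984) → (7.78,3.69)
v4: (4.5,-4) → rotate → (-1.33317,5.87134) → ×s → (-2.23013,9.82154) → (-2.23,9.82)
v5: (4,4.5) → rotate → (-5.87134,-1.33317) → ×s → (-9.82154,-2.23013) → (-9.82,-2.23)
v6: (2,5) → rotate → (-4.53548,-2.90335) → ×s → (-7.58692,-4.85671) → (-7.59,-4.86)
v7: (-4,2.5) → rotate → (1.79911,-4.36041) → ×s → (3.00954,-7.29407) → (3.01,-7.29)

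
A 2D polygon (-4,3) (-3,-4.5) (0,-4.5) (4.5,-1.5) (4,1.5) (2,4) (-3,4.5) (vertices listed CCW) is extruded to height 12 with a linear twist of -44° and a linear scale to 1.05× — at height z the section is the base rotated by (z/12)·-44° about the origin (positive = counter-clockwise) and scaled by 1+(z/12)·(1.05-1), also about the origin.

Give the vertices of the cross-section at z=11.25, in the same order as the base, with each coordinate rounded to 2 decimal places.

Cross-section at z=11.25: (-1.08,5.12) (-5.47,-1.47) (-3.11,-3.54) (2.51,-4.29) (4.18,-1.58) (4.34,1.77) (0.74,5.61)

t = z/height = 11.25/12 = 0.9375
s = 1 + (scale-1)·z/height = 1 + (1.05-1)·11.25/12 = 1.046875
θ = twist·z/height = -44°·11.25/12 = -41.2500° = -0.719948 rad
cos θ = 0.751840, sin θ = -0.659346 (intermediates below are computed at full precision and shown rounded to 5 d.p.)
v1: (-4,3) → rotate → (-1.02932,4.89290) → ×s → (-1.07757,5.12226) → (-1.08,5.12)
v2: (-3,-4.5) → rotate → (-5.22258,-1.40524) → ×s → (-5.46738,-1.47111) → (-5.47,-1.47)
v3: (0,-4.5) → rotate → (-2.96706,-3.38328) → ×s → (-3.10614,-3.54187) → (-3.11,-3.54)
v4: (4.5,-1.5) → rotate → (2.39426,-4.09482) → ×s → (2.50649,-4.28676) → (2.51,-4.29)
v5: (4,1.5) → rotate → (3.99638,-1.50962) → ×s → (4.18371,-1.58039) → (4.18,-1.58)
v6: (2,4) → rotate → (4.14106,1.68867) → ×s → (4.33518,1.76782) → (4.34,1.77)
v7: (-3,4.5) → rotate → (0.71154,5.36132) → ×s → (0.74489,5.61263) → (0.74,5.61)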